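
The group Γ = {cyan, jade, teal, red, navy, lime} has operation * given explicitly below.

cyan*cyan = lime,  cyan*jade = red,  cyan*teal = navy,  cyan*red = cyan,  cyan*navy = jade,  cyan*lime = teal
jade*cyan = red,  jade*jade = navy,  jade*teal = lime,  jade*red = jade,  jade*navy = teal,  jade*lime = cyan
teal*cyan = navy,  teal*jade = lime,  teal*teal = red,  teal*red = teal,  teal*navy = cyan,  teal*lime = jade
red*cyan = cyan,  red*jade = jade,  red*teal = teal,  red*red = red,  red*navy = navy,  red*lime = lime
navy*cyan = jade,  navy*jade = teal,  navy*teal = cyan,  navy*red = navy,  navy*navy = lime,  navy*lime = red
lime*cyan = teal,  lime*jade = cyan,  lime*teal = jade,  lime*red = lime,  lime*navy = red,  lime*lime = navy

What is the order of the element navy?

The identity element is red (its row matches the header).
navy^1 = navy
navy^2 = navy * navy = lime
navy^3 = lime * navy = red
The first power of navy equal to the identity is navy^3, so ord(navy) = 3.

3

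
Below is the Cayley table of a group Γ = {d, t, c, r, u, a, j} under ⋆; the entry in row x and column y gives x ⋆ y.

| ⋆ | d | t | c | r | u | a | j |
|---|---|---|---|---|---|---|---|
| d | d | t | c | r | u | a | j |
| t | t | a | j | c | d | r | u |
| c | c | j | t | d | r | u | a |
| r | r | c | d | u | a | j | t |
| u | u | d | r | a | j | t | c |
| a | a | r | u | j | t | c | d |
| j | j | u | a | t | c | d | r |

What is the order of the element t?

7

The identity element is d (its row matches the header).
t^1 = t
t^2 = t ⋆ t = a
t^3 = a ⋆ t = r
t^4 = r ⋆ t = c
t^5 = c ⋆ t = j
t^6 = j ⋆ t = u
t^7 = u ⋆ t = d
The first power of t equal to the identity is t^7, so ord(t) = 7.
(Structurally, Γ here is isomorphic to the cyclic group Z_7.)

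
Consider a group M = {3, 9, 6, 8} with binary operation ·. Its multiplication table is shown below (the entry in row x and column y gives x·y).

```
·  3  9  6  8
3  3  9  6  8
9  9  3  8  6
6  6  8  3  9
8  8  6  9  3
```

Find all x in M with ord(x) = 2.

Identity is 3. Compute the order of each non-identity element by repeated multiplication:
  9: 9 → 3  (order 2)
  6: 6 → 3  (order 2)
  8: 8 → 3  (order 2)
Elements of order 2: {6, 8, 9}.

{6, 8, 9}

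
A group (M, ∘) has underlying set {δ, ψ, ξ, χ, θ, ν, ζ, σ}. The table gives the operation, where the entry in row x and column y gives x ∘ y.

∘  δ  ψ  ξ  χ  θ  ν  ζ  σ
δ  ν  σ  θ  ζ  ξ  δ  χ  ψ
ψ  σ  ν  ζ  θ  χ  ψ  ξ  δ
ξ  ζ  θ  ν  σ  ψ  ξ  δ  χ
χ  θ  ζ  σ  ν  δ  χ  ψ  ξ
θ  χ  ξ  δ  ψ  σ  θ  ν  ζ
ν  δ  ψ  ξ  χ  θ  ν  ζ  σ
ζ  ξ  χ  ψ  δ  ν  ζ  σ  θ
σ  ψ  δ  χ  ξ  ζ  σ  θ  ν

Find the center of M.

{ν, σ}

An element z is central iff its row equals its column in the table.
For ξ: ξ ∘ ζ = δ ≠ ψ = ζ ∘ ξ, so ξ ∉ Z.
Checking each element this way leaves Z(M) = {ν, σ}.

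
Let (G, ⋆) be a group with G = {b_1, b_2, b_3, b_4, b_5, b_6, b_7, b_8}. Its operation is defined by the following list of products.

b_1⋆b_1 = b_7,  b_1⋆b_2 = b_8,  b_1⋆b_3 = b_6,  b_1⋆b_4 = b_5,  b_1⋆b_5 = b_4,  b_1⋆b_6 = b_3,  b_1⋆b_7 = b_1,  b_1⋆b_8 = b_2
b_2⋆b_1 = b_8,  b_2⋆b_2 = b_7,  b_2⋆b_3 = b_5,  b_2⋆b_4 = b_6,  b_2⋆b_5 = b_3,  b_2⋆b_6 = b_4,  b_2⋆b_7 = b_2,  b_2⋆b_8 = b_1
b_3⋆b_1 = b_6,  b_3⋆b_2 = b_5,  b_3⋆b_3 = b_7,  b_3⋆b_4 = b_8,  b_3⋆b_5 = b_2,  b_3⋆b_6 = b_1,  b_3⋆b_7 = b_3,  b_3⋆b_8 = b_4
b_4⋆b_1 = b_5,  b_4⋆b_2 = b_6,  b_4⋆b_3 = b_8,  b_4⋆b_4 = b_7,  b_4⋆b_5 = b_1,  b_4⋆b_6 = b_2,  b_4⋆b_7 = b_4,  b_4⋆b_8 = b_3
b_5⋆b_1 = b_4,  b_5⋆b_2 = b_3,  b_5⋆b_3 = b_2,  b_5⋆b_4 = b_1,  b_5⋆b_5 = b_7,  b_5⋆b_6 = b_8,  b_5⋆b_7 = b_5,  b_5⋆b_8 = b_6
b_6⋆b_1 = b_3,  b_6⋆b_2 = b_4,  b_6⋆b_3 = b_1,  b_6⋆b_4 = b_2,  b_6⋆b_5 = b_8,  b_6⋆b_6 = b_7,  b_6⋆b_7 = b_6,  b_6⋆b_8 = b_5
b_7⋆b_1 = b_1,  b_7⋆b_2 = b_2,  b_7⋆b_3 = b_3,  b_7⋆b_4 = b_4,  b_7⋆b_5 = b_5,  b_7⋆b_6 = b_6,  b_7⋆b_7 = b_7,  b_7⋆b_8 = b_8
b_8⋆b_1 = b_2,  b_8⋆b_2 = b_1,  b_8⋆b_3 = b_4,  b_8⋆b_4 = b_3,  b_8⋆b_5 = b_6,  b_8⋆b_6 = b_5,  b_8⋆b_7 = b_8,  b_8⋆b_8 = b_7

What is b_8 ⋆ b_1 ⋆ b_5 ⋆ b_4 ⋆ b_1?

b_8 ⋆ b_1 = b_2
b_2 ⋆ b_5 = b_3
b_3 ⋆ b_4 = b_8
b_8 ⋆ b_1 = b_2

b_2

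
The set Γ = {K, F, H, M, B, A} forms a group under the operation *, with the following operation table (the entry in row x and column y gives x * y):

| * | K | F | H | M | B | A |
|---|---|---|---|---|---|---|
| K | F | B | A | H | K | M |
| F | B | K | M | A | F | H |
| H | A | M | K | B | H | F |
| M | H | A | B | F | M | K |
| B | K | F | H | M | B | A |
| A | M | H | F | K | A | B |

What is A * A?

Read row A, column A: A * A = B.

B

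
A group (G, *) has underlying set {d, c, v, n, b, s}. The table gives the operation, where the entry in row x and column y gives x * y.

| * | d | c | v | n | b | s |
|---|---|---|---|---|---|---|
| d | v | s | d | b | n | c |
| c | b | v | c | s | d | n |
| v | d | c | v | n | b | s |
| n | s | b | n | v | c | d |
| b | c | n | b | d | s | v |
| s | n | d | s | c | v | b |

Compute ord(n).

The identity element is v (its row matches the header).
n^1 = n
n^2 = n * n = v
The first power of n equal to the identity is n^2, so ord(n) = 2.

2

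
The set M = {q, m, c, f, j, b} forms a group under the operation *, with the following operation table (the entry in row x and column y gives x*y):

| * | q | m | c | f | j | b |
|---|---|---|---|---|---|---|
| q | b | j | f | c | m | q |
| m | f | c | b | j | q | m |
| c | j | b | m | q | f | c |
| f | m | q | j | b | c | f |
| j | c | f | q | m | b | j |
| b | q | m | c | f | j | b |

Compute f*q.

Read row f, column q: f*q = m.

m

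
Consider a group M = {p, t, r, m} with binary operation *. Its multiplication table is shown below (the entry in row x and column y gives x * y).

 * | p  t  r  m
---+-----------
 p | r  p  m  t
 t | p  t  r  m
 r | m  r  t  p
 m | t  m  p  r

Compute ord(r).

2

The identity element is t (its row matches the header).
r^1 = r
r^2 = r * r = t
The first power of r equal to the identity is r^2, so ord(r) = 2.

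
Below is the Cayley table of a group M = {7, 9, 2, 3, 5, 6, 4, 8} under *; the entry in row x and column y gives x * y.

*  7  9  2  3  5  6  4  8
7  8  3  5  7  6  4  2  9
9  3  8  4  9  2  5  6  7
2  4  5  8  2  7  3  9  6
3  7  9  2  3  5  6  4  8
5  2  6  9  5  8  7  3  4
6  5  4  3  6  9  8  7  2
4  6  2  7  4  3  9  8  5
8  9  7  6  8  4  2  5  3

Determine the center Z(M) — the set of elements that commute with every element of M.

An element z is central iff its row equals its column in the table.
For 5: 5 * 2 = 9 ≠ 7 = 2 * 5, so 5 ∉ Z.
Checking each element this way leaves Z(M) = {3, 8}.

{3, 8}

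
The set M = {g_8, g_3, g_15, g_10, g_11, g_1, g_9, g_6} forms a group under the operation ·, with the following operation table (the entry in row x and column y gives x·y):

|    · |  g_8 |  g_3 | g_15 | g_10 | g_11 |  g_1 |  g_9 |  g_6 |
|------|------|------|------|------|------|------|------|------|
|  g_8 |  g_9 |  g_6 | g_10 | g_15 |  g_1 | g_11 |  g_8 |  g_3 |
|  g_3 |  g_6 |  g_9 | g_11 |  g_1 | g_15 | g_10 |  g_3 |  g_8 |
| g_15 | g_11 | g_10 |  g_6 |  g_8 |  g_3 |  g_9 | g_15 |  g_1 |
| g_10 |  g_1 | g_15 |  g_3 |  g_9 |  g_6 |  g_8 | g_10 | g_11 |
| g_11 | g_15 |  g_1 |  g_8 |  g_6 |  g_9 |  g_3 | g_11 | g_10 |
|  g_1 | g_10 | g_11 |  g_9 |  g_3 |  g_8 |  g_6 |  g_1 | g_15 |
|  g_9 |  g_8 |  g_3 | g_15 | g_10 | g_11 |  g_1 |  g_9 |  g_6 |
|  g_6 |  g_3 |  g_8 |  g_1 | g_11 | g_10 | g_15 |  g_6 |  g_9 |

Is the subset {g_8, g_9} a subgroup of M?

{g_8, g_9} contains the identity g_9.
Checking products: every product of two elements of {g_8, g_9} (read from the table) lies in {g_8, g_9}, so the set is closed.
In a finite group, a nonempty closed subset is a subgroup. So {g_8, g_9} ≤ M.
(Structurally, M here is isomorphic to the dihedral group D_4.)

Yes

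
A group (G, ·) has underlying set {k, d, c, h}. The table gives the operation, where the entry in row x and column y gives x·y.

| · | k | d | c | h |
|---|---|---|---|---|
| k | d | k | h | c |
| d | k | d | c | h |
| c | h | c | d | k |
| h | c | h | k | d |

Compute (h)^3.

h

h^1 = h
h^2 = h·h = d
h^3 = d·h = h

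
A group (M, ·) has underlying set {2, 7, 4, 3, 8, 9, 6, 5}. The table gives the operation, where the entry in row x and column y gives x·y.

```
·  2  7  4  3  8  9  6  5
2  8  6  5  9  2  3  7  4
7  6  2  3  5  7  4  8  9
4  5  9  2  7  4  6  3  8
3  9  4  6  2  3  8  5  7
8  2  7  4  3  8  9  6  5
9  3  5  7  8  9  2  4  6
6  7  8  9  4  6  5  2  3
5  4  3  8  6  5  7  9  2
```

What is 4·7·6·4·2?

8

4·7 = 9
9·6 = 4
4·4 = 2
2·2 = 8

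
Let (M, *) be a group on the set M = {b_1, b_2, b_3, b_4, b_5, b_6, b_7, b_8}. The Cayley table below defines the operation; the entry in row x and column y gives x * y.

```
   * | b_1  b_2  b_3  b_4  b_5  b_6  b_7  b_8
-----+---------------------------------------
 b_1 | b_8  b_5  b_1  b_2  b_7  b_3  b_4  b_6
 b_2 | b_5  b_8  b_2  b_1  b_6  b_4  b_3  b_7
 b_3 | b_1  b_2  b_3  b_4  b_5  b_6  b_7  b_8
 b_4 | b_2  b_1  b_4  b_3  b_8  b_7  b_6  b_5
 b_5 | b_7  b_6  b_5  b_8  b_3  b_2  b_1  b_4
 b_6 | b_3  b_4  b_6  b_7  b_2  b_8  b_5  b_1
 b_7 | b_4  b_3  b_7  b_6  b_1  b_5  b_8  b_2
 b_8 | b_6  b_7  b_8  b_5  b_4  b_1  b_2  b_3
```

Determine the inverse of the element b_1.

First locate the identity: row b_3 matches the header, so b_3 is the identity.
Scan row b_1 for b_3: b_1 * b_6 = b_3. Hence b_1^(-1) = b_6.
(Structurally, M here is isomorphic to Z_2 x Z_4.)

b_6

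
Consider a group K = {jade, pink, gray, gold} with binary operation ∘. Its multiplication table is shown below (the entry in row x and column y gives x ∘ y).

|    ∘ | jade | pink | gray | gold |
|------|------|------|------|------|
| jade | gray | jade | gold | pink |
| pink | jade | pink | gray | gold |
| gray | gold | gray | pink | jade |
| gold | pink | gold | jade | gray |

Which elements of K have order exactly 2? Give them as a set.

Identity is pink. Compute the order of each non-identity element by repeated multiplication:
  jade: jade → gray → gold → pink  (order 4)
  gray: gray → pink  (order 2)
  gold: gold → gray → jade → pink  (order 4)
Elements of order 2: {gray}.

{gray}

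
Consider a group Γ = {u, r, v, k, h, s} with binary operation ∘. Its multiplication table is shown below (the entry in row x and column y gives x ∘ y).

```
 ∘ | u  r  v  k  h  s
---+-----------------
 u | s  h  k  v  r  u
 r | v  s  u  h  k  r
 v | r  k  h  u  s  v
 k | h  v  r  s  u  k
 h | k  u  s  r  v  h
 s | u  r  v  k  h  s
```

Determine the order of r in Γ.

The identity element is s (its row matches the header).
r^1 = r
r^2 = r ∘ r = s
The first power of r equal to the identity is r^2, so ord(r) = 2.
(Structurally, Γ here is isomorphic to the symmetric group S_3.)

2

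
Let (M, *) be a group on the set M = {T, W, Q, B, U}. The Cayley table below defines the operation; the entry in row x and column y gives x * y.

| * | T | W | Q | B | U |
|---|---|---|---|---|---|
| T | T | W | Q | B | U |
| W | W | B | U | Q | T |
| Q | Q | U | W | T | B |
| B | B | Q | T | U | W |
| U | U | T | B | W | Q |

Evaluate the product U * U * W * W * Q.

Q

U * U = Q
Q * W = U
U * W = T
T * Q = Q
(Structurally, M here is isomorphic to the cyclic group Z_5.)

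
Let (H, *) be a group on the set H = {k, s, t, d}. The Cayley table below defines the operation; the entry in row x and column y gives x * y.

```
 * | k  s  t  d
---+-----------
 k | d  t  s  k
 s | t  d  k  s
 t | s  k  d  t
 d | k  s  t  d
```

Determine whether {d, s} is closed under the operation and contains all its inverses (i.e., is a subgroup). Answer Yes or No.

{d, s} contains the identity d.
Checking products: every product of two elements of {d, s} (read from the table) lies in {d, s}, so the set is closed.
In a finite group, a nonempty closed subset is a subgroup. So {d, s} ≤ H.

Yes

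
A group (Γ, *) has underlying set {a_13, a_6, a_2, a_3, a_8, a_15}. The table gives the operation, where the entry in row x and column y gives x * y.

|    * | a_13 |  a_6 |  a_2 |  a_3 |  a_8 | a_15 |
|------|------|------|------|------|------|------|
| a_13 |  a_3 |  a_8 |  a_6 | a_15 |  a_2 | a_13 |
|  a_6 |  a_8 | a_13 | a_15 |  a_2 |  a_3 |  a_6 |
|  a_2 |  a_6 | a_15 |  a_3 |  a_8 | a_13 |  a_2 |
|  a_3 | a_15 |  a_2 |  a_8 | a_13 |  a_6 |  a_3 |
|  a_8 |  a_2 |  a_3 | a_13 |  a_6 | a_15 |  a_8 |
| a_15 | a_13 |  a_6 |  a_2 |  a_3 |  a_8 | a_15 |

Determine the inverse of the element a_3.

a_13

First locate the identity: row a_15 matches the header, so a_15 is the identity.
Scan row a_3 for a_15: a_3 * a_13 = a_15. Hence a_3^(-1) = a_13.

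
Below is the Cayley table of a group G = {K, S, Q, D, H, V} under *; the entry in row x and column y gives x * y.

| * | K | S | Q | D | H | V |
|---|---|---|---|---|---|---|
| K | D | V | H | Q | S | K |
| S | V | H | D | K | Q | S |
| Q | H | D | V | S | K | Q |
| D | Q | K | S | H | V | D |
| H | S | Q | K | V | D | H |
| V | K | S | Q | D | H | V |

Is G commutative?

Yes

Check whether the table is symmetric across its main diagonal.
Every entry (row x, col y) equals the entry (row y, col x), so G is abelian.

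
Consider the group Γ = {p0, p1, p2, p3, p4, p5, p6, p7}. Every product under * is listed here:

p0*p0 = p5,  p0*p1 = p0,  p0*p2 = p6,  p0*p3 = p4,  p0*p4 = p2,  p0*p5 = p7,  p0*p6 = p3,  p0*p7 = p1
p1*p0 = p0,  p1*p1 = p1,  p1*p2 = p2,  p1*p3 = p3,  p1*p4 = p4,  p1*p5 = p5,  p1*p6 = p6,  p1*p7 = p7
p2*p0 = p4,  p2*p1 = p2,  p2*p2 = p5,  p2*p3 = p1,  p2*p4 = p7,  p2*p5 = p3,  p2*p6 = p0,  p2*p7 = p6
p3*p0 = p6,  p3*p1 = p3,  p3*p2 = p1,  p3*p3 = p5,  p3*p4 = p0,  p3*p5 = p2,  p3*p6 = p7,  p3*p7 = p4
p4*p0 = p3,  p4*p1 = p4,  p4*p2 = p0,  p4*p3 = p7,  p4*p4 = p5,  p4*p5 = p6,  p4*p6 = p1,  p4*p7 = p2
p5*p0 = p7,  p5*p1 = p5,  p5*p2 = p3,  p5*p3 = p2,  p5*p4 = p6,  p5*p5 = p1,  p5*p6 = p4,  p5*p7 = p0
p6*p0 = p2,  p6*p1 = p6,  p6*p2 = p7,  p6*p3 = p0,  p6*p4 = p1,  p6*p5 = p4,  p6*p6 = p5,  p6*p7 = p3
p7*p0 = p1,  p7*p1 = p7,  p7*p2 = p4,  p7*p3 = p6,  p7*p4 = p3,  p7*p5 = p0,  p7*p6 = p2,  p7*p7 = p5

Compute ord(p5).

2

The identity element is p1 (its row matches the header).
p5^1 = p5
p5^2 = p5*p5 = p1
The first power of p5 equal to the identity is p5^2, so ord(p5) = 2.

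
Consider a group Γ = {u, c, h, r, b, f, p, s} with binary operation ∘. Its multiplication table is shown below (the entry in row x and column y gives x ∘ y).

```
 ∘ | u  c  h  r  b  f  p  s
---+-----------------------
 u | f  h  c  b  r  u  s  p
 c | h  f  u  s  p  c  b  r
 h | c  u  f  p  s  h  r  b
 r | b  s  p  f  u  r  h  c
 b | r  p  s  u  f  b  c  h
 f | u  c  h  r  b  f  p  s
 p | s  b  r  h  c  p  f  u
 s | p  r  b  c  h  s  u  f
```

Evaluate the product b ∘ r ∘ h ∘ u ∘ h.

f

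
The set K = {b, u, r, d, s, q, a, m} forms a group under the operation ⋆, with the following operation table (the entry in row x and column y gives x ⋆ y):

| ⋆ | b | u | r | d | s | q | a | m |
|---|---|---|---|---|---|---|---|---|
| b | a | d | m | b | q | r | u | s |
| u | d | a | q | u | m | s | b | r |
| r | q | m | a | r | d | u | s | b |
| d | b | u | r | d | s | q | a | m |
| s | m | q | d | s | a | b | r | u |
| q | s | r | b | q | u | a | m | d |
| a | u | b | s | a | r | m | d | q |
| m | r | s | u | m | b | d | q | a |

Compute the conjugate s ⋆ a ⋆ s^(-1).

The identity is d. In row s, the entry d sits in column r, so s^(-1) = r.
s ⋆ a = r
r ⋆ r = a
(Structurally, K here is isomorphic to the quaternion group Q_8.)

a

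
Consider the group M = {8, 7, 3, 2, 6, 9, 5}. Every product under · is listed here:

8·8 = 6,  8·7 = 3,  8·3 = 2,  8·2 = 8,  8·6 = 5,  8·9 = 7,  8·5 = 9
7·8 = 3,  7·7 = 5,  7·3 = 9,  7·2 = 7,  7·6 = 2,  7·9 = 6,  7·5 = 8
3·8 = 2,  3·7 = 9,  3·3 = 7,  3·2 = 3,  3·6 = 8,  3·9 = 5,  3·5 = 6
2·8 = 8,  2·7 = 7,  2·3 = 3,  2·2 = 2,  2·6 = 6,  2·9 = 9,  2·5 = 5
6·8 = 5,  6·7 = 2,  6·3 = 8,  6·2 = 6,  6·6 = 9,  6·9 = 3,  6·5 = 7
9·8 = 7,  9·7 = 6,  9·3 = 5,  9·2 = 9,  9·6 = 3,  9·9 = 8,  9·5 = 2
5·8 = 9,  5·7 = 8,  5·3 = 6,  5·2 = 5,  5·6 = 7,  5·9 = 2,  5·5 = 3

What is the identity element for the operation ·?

2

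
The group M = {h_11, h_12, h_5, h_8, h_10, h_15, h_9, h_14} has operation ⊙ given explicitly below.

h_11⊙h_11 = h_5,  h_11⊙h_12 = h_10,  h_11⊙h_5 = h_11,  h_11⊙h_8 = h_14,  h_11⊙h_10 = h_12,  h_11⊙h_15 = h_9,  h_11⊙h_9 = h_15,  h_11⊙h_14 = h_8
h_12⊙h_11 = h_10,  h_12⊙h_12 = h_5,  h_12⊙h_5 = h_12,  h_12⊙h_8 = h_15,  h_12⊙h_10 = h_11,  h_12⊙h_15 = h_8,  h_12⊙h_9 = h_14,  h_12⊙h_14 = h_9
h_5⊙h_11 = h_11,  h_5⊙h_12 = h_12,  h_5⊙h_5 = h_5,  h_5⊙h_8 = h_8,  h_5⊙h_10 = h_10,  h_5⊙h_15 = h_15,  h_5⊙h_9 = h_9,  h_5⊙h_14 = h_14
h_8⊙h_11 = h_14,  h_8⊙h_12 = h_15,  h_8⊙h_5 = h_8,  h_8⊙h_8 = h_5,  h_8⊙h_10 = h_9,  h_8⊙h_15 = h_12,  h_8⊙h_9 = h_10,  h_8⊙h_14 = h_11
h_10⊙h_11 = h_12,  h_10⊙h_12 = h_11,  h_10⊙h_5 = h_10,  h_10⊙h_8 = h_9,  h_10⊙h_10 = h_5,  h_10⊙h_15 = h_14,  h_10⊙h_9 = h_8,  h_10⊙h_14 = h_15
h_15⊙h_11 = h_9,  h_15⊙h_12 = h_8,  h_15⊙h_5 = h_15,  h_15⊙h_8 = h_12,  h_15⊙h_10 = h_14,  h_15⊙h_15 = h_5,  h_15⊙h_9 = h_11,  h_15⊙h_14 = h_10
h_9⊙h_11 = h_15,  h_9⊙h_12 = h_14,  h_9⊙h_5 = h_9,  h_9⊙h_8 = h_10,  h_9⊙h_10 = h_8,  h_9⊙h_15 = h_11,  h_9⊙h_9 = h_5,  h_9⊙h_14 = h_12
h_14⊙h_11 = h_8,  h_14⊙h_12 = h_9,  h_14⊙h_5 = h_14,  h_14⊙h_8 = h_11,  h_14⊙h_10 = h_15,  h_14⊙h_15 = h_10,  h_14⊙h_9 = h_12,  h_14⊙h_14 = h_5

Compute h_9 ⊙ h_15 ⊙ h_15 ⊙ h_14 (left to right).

h_9 ⊙ h_15 = h_11
h_11 ⊙ h_15 = h_9
h_9 ⊙ h_14 = h_12

h_12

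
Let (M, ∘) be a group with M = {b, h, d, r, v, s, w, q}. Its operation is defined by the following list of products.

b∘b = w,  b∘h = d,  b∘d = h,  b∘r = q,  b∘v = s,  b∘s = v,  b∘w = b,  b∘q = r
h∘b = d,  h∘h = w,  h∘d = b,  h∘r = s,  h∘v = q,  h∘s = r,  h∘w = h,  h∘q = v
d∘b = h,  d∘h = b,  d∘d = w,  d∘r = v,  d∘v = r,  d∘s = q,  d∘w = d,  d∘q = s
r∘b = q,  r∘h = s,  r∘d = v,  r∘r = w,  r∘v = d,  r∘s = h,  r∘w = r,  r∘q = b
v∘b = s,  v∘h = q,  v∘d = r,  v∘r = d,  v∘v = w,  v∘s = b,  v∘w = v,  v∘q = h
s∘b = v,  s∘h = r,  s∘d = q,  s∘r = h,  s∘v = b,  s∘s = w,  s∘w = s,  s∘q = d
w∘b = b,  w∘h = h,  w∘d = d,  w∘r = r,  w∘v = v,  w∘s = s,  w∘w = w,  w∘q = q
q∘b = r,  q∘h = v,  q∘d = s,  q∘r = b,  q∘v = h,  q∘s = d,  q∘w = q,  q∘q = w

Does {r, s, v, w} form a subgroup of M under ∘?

No

r ∘ v = d, which is not in {r, s, v, w}.
The subset is not closed under ∘, so it is not a subgroup.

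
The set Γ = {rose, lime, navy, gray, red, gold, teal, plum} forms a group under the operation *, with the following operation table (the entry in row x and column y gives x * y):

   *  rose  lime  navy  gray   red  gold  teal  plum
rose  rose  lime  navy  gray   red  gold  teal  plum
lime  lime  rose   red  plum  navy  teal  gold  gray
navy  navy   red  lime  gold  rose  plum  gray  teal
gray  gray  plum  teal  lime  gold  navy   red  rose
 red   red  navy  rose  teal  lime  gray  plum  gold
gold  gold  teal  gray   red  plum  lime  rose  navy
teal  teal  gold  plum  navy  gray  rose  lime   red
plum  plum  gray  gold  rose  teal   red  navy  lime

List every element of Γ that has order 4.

Identity is rose. Compute the order of each non-identity element by repeated multiplication:
  lime: lime → rose  (order 2)
  navy: navy → lime → red → rose  (order 4)
  gray: gray → lime → plum → rose  (order 4)
  red: red → lime → navy → rose  (order 4)
  gold: gold → lime → teal → rose  (order 4)
  teal: teal → lime → gold → rose  (order 4)
  plum: plum → lime → gray → rose  (order 4)
Elements of order 4: {gold, gray, navy, plum, red, teal}.
(Structurally, Γ here is isomorphic to the quaternion group Q_8.)

{gold, gray, navy, plum, red, teal}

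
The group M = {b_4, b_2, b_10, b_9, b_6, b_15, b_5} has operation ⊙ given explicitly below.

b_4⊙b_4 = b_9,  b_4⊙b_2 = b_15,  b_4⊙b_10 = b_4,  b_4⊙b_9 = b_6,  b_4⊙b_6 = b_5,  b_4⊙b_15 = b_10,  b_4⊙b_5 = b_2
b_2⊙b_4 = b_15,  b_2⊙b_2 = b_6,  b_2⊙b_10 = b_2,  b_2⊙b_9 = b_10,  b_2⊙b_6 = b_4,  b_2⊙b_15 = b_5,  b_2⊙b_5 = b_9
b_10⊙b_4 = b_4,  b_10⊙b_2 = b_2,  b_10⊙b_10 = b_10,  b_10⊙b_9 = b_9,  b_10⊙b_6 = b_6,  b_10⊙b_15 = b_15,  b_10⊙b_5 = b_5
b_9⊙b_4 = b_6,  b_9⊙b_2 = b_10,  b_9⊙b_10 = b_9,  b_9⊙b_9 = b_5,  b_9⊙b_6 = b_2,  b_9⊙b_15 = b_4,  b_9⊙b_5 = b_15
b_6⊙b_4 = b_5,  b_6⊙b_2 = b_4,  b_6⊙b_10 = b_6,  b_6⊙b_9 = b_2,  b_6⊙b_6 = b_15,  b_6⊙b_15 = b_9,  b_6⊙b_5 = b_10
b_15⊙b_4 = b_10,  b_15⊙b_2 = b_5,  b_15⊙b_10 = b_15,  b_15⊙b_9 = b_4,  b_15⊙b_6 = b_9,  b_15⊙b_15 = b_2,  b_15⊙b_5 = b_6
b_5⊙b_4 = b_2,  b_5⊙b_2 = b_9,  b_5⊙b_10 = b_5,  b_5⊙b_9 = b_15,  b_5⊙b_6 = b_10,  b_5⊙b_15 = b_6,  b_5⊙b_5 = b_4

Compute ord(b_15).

The identity element is b_10 (its row matches the header).
b_15^1 = b_15
b_15^2 = b_15 ⊙ b_15 = b_2
b_15^3 = b_2 ⊙ b_15 = b_5
b_15^4 = b_5 ⊙ b_15 = b_6
b_15^5 = b_6 ⊙ b_15 = b_9
b_15^6 = b_9 ⊙ b_15 = b_4
b_15^7 = b_4 ⊙ b_15 = b_10
The first power of b_15 equal to the identity is b_15^7, so ord(b_15) = 7.
(Structurally, M here is isomorphic to the cyclic group Z_7.)

7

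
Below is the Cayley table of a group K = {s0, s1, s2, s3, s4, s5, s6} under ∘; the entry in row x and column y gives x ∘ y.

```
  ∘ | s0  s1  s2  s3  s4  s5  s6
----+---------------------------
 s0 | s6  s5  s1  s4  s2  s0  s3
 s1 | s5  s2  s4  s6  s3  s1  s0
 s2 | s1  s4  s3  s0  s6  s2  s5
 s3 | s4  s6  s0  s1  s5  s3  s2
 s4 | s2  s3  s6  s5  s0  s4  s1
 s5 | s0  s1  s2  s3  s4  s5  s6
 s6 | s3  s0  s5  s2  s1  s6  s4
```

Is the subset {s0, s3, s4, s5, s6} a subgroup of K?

No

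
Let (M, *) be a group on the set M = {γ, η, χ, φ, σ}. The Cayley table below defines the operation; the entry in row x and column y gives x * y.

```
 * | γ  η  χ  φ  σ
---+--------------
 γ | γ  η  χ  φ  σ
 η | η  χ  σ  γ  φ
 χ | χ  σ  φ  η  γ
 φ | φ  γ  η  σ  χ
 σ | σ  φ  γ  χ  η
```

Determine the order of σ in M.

The identity element is γ (its row matches the header).
σ^1 = σ
σ^2 = σ * σ = η
σ^3 = η * σ = φ
σ^4 = φ * σ = χ
σ^5 = χ * σ = γ
The first power of σ equal to the identity is σ^5, so ord(σ) = 5.

5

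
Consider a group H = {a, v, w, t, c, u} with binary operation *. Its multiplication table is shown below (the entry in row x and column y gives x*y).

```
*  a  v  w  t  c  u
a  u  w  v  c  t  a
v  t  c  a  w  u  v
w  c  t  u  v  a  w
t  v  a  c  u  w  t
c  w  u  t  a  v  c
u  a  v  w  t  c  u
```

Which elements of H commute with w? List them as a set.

Compare row w with column w entry by entry.
a*w = v but w*a = c, so a does not.
Collecting the elements that commute with w: C(w) = {u, w}.

{u, w}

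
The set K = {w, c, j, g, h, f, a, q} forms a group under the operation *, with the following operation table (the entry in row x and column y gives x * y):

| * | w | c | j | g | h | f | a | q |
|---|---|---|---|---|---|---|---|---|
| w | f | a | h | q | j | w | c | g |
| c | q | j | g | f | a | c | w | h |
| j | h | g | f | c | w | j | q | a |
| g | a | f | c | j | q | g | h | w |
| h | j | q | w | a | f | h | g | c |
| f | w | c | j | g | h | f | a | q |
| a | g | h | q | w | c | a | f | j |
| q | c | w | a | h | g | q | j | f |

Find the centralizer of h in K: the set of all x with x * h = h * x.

Compare row h with column h entry by entry.
w * h = j = h * w, so w commutes with h.
c * h = a but h * c = q, so c does not.
Collecting the elements that commute with h: C(h) = {f, h, j, w}.

{f, h, j, w}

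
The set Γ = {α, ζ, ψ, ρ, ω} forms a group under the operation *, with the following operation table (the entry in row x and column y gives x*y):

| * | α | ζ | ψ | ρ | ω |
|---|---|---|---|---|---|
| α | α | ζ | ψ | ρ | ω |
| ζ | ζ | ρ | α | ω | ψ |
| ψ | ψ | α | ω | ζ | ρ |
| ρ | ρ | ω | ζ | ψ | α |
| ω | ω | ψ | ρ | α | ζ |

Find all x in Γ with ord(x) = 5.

{ζ, ρ, ψ, ω}

Identity is α. Compute the order of each non-identity element by repeated multiplication:
  ζ: ζ → ρ → ω → ψ → α  (order 5)
  ψ: ψ → ω → ρ → ζ → α  (order 5)
  ρ: ρ → ψ → ζ → ω → α  (order 5)
  ω: ω → ζ → ψ → ρ → α  (order 5)
Elements of order 5: {ζ, ρ, ψ, ω}.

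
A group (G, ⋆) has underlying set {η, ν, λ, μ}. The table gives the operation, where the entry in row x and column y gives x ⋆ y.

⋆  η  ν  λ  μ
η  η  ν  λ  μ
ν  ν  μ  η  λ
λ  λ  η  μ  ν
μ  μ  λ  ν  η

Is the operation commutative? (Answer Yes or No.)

Yes

Check whether the table is symmetric across its main diagonal.
Every entry (row x, col y) equals the entry (row y, col x), so G is abelian.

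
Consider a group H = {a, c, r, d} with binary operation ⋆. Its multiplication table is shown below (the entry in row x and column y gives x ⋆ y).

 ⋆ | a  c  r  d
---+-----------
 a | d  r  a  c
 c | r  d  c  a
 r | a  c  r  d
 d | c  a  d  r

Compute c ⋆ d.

Read row c, column d: c ⋆ d = a.

a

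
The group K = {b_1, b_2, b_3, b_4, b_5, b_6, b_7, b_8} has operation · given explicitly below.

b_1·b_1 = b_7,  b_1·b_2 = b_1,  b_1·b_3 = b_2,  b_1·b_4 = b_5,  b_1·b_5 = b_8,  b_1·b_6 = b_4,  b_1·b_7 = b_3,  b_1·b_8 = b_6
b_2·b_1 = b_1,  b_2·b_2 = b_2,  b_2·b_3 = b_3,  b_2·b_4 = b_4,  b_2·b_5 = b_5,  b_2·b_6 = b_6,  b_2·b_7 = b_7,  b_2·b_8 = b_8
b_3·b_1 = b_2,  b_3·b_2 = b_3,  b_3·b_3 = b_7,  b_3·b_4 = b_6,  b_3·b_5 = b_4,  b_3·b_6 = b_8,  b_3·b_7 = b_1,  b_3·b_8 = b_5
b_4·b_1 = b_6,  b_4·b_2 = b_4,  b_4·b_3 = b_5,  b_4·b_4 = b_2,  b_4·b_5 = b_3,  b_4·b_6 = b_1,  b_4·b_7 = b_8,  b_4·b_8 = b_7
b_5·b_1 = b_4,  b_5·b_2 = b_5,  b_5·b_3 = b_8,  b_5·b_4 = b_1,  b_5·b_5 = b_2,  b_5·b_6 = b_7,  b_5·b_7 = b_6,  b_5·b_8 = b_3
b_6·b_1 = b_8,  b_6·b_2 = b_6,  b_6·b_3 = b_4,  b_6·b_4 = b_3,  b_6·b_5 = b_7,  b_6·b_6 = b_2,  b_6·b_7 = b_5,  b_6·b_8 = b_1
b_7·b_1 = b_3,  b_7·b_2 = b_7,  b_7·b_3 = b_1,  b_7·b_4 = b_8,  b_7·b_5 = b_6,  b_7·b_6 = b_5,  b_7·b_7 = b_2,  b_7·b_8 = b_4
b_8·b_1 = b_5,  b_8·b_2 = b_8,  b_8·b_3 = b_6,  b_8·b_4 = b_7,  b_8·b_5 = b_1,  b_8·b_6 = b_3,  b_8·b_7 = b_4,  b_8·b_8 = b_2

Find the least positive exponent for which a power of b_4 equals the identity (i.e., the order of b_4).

2

The identity element is b_2 (its row matches the header).
b_4^1 = b_4
b_4^2 = b_4·b_4 = b_2
The first power of b_4 equal to the identity is b_4^2, so ord(b_4) = 2.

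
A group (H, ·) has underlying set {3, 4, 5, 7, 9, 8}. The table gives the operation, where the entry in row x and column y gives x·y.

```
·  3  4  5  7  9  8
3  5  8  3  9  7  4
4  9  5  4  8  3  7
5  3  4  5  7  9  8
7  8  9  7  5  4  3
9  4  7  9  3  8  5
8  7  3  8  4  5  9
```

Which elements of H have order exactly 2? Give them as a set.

Identity is 5. Compute the order of each non-identity element by repeated multiplication:
  3: 3 → 5  (order 2)
  4: 4 → 5  (order 2)
  7: 7 → 5  (order 2)
  9: 9 → 8 → 5  (order 3)
  8: 8 → 9 → 5  (order 3)
Elements of order 2: {3, 4, 7}.

{3, 4, 7}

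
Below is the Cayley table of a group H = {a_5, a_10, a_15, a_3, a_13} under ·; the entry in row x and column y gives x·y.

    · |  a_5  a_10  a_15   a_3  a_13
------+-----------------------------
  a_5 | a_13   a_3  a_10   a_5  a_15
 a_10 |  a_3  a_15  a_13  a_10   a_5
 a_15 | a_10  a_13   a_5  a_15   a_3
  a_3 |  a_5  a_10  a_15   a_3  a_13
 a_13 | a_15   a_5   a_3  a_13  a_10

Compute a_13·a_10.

a_5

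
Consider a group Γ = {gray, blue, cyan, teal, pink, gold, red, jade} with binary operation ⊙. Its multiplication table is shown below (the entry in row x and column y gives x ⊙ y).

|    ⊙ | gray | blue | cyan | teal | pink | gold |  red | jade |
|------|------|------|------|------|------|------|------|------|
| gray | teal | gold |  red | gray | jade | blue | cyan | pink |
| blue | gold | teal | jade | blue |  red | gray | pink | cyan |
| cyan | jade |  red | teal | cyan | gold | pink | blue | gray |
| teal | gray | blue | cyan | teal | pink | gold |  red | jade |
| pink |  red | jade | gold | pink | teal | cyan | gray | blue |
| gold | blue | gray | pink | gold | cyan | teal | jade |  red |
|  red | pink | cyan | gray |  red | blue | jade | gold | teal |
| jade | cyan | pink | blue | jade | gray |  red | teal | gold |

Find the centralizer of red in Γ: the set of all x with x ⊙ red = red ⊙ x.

{gold, jade, red, teal}

Compare row red with column red entry by entry.
jade ⊙ red = teal = red ⊙ jade, so jade commutes with red.
pink ⊙ red = gray but red ⊙ pink = blue, so pink does not.
Collecting the elements that commute with red: C(red) = {gold, jade, red, teal}.
(Structurally, Γ here is isomorphic to the dihedral group D_4.)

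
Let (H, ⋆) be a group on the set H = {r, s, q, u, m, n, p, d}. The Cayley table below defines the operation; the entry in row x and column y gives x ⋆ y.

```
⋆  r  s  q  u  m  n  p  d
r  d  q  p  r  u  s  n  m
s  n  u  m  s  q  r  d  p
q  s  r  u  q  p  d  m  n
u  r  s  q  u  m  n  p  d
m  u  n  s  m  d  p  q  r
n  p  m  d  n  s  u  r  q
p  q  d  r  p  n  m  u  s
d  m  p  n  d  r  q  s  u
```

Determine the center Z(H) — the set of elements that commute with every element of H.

{d, u}

An element z is central iff its row equals its column in the table.
For s: s ⋆ m = q ≠ n = m ⋆ s, so s ∉ Z.
Checking each element this way leaves Z(H) = {d, u}.
(Structurally, H here is isomorphic to the dihedral group D_4.)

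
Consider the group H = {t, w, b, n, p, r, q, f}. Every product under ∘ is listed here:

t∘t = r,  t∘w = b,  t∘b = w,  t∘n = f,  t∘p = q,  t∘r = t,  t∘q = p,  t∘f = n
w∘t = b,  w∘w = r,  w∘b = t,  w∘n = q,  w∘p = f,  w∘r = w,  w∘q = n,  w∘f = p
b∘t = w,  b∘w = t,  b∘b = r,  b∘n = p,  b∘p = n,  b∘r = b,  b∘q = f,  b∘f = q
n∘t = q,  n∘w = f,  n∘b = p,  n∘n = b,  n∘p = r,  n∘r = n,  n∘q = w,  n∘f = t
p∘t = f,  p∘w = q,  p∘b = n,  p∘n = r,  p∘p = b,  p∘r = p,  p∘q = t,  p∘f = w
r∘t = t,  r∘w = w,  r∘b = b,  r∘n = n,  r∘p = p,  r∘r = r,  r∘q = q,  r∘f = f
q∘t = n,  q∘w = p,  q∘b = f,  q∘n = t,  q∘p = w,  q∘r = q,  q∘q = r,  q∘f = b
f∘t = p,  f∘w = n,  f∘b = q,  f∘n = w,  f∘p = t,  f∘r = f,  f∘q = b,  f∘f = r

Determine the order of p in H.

4

The identity element is r (its row matches the header).
p^1 = p
p^2 = p ∘ p = b
p^3 = b ∘ p = n
p^4 = n ∘ p = r
The first power of p equal to the identity is p^4, so ord(p) = 4.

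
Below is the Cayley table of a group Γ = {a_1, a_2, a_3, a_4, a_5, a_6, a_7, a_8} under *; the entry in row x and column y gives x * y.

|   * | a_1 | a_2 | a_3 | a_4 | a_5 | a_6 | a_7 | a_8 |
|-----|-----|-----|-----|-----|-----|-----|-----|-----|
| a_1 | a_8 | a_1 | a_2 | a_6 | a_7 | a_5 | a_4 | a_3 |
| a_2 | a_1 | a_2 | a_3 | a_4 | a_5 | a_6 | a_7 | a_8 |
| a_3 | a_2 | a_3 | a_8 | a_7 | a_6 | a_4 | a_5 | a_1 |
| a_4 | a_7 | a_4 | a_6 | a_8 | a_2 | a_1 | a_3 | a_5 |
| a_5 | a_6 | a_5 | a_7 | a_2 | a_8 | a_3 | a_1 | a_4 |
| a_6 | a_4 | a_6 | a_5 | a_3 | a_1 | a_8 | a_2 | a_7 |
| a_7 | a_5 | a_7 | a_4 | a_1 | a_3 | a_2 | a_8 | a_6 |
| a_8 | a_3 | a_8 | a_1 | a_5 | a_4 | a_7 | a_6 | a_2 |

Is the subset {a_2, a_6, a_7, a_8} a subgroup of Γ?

Yes

{a_2, a_6, a_7, a_8} contains the identity a_2.
Checking products: every product of two elements of {a_2, a_6, a_7, a_8} (read from the table) lies in {a_2, a_6, a_7, a_8}, so the set is closed.
In a finite group, a nonempty closed subset is a subgroup. So {a_2, a_6, a_7, a_8} ≤ Γ.
(Structurally, Γ here is isomorphic to the quaternion group Q_8.)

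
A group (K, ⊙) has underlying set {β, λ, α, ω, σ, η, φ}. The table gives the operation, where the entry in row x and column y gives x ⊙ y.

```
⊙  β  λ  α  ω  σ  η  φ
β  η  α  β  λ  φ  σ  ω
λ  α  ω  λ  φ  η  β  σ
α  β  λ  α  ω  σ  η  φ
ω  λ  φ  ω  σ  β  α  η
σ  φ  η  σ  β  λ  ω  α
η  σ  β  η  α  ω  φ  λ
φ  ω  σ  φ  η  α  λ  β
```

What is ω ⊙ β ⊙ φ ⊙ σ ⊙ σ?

ω ⊙ β = λ
λ ⊙ φ = σ
σ ⊙ σ = λ
λ ⊙ σ = η

η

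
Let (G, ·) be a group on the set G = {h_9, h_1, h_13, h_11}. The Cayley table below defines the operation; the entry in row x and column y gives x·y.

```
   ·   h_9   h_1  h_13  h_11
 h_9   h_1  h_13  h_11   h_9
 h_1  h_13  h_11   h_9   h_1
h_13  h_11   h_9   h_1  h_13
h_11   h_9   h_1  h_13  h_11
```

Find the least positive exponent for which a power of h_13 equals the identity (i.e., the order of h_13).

4

The identity element is h_11 (its row matches the header).
h_13^1 = h_13
h_13^2 = h_13·h_13 = h_1
h_13^3 = h_1·h_13 = h_9
h_13^4 = h_9·h_13 = h_11
The first power of h_13 equal to the identity is h_13^4, so ord(h_13) = 4.
(Structurally, G here is isomorphic to the cyclic group Z_4.)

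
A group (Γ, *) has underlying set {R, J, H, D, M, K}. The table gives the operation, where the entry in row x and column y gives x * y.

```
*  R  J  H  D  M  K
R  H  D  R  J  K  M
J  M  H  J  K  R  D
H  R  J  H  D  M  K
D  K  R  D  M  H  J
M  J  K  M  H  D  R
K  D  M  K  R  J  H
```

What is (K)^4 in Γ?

H

K^1 = K
K^2 = K * K = H
K^3 = H * K = K
K^4 = K * K = H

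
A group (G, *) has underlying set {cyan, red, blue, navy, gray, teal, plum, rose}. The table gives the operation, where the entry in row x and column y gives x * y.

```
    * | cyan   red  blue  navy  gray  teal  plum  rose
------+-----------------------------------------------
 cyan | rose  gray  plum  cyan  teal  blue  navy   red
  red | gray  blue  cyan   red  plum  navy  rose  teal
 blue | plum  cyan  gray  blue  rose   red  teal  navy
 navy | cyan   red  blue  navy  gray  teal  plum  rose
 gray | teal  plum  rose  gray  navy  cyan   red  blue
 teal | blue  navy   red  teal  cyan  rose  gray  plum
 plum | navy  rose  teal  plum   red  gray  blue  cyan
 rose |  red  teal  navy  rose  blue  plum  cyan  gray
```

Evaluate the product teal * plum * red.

teal * plum = gray
gray * red = plum
(Structurally, G here is isomorphic to the cyclic group Z_8.)

plum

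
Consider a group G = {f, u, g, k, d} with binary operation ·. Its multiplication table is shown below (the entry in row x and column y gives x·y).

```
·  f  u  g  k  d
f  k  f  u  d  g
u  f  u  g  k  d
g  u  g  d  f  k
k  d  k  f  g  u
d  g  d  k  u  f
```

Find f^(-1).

First locate the identity: row u matches the header, so u is the identity.
Scan row f for u: f·g = u. Hence f^(-1) = g.
(Structurally, G here is isomorphic to the cyclic group Z_5.)

g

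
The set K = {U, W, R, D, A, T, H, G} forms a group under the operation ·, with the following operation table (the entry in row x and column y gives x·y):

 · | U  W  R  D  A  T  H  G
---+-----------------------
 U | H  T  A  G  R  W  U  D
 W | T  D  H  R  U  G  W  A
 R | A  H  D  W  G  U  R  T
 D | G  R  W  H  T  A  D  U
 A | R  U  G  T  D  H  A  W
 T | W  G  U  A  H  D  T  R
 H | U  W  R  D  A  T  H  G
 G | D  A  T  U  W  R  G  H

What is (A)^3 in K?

T

A^1 = A
A^2 = A·A = D
A^3 = D·A = T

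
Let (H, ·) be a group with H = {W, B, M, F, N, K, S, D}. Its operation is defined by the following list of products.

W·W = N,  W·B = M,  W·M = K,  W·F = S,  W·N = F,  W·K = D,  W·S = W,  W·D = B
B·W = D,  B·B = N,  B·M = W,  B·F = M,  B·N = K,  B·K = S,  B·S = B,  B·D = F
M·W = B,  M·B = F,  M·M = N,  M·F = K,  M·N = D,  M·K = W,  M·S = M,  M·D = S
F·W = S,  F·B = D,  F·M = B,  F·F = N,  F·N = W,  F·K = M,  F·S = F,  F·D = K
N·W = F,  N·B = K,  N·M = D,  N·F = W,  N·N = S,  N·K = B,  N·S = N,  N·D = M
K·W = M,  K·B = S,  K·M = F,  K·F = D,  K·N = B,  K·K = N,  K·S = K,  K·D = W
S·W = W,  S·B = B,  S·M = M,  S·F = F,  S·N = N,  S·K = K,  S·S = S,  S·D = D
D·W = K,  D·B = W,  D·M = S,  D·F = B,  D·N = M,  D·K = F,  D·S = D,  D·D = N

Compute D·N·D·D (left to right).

D

D·N = M
M·D = S
S·D = D
(Structurally, H here is isomorphic to the quaternion group Q_8.)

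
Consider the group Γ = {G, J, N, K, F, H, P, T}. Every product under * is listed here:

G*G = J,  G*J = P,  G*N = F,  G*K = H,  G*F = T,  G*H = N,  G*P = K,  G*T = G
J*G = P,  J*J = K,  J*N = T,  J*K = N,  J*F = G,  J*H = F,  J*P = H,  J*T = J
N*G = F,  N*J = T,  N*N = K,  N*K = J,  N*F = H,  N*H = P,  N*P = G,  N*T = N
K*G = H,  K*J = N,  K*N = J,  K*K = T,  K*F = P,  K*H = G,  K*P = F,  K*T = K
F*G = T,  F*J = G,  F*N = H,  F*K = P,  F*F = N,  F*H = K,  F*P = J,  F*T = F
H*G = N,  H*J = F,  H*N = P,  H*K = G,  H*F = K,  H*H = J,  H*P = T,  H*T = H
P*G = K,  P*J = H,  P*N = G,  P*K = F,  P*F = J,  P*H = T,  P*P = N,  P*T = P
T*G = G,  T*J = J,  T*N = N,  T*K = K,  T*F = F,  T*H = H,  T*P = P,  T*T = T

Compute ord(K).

The identity element is T (its row matches the header).
K^1 = K
K^2 = K*K = T
The first power of K equal to the identity is K^2, so ord(K) = 2.

2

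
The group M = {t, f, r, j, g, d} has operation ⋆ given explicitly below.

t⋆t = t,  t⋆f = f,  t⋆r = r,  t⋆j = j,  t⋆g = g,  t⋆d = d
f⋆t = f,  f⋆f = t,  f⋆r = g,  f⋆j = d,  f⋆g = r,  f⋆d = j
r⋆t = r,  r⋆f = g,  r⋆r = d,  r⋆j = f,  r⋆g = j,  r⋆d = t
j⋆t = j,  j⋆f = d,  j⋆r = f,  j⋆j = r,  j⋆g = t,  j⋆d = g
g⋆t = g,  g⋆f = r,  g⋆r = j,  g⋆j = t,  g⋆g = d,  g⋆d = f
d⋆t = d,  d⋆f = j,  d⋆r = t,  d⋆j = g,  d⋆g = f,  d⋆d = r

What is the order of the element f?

The identity element is t (its row matches the header).
f^1 = f
f^2 = f ⋆ f = t
The first power of f equal to the identity is f^2, so ord(f) = 2.

2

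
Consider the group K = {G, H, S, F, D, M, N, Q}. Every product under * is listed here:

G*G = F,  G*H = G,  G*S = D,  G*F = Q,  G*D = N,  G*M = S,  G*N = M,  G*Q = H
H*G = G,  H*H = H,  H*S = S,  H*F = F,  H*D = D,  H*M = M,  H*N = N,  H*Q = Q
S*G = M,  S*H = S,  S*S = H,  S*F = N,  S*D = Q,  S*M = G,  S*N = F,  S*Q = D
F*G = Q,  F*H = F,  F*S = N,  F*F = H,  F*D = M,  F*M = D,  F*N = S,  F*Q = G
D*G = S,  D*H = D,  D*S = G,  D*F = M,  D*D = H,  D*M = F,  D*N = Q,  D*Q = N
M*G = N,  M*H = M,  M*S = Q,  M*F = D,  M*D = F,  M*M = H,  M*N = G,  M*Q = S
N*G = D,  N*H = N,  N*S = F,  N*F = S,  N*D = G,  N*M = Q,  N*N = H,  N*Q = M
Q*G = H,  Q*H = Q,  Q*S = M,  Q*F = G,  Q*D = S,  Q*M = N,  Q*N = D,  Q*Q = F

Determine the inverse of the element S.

First locate the identity: row H matches the header, so H is the identity.
Scan row S for H: S*S = H. Hence S^(-1) = S.

S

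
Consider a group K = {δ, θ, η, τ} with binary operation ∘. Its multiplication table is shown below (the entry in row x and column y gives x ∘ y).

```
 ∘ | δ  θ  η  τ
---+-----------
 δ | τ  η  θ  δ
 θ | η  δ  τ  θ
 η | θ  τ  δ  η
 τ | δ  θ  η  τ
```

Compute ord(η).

4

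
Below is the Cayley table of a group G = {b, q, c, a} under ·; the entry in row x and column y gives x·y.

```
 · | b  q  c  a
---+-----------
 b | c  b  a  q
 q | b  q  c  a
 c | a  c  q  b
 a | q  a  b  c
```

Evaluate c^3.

c^1 = c
c^2 = c·c = q
c^3 = q·c = c

c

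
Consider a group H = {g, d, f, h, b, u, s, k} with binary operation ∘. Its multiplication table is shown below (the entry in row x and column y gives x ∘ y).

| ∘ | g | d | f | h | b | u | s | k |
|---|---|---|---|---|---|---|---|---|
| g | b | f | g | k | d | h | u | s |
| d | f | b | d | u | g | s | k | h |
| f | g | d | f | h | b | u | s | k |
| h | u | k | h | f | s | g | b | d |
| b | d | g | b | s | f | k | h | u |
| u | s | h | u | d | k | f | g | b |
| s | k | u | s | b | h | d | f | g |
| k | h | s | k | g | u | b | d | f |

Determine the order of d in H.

The identity element is f (its row matches the header).
d^1 = d
d^2 = d ∘ d = b
d^3 = b ∘ d = g
d^4 = g ∘ d = f
The first power of d equal to the identity is d^4, so ord(d) = 4.

4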